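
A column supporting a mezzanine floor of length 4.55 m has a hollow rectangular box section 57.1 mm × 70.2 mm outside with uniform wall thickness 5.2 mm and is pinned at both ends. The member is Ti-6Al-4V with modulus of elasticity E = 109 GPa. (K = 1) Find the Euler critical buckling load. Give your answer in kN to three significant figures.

Inner dimensions: h_i = 70.2 − 2×5.2 = 59.80 mm, b_i = 57.1 − 2×5.2 = 46.70 mm
Weak-axis I_min = (h_o·b_o³ − h_i·b_i³)/12 with b_o = 57.1, b_i = 46.70 mm (shorter outer/inner sides).
I_min = (70.2×57.1³ − 59.80×46.70³)/12 = 5.816×10^5 mm⁴
I = 5.816×10^5 mm⁴ = 5.816×10^-7 m⁴
Effective length L_e = K·L = 1 × 4.55 = 4.550 m
P_cr = π²EI / L_e² = π² × 109×10⁹ × 5.816×10^-7 / 4.550² = 3.022×10^4 N

P_cr ≈ 30.2 kN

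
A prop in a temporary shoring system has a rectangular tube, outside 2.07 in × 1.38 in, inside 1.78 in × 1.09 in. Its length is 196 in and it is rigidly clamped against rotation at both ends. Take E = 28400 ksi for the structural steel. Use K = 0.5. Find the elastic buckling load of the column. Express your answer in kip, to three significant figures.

P_cr ≈ 7.62 kip

Weak-axis I_min = (h_o·b_o³ − h_i·b_i³)/12 with b_o = 1.38, b_i = 1.090 in (shorter outer/inner sides).
I_min = (2.07×1.38³ − 1.780×1.090³)/12 = 0.2612 in⁴
Effective length L_e = K·L = 0.5 × 196 = 98.00 in
P_cr = π²EI / L_e² = π² × 28400×10³ × 0.2612 / 98.00² = 7.625×10^3 lb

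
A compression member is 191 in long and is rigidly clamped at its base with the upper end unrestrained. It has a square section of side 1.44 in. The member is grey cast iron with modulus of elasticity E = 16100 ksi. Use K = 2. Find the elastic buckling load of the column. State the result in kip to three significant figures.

I = a⁴/12 = 1.44⁴/12 = 0.3583 in⁴
Effective length L_e = K·L = 2 × 191 = 382.0 in
P_cr = π²EI / L_e² = π² × 16100×10³ × 0.3583 / 382.0² = 390.2 lb

P_cr ≈ 0.390 kip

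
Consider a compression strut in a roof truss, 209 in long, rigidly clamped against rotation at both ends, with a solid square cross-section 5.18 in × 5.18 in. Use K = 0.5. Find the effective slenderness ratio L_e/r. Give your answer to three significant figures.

For a square r = a/√12 = 5.18/√12 = 1.495 in
L_e = K·L = 0.5 × 209 = 104.5 in
λ = L_e / r_min = 104.50 / 1.495 = 69.9

λ ≈ 69.9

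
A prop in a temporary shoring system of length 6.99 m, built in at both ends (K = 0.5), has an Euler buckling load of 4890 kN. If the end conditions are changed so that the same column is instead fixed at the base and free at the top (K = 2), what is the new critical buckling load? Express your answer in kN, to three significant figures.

P_cr ∝ 1/K², so P_cr,new = P_cr,old × (K_old/K_new)² = 4890 × (0.5/2)²
= 4890 × 0.06250 = 306 kN

P_cr ≈ 306 kN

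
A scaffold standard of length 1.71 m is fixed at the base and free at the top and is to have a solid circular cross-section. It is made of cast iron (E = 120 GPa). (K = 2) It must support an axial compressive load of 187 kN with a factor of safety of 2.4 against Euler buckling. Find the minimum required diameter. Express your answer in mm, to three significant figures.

Required P_cr = n·P = 2.4 × 187 = 448.8 kN
L_e = K·L = 2 × 1.71 = 3.420 m
Required I = P_cr·L_e²/(π²E) = 4.488×10^5 × 3.420² / (π² × 1.20×10^11) = 4.432×10^-6 m⁴
I_req = 4.432×10^6 mm⁴
Solid circle: I = πd⁴/64  ⇒  d = (64I/π)^(1/4) = (64×4.432×10^6/π)^(1/4) = 97.5 mm

d ≈ 97.5 mm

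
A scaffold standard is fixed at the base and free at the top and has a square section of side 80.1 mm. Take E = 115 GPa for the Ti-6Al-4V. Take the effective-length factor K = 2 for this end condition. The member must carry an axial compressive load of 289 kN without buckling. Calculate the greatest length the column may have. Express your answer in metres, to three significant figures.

L_max ≈ 1.84 m

I = a⁴/12 = 80.1⁴/12 = 3.430×10^6 mm⁴
I = 3.430×10^-6 m⁴
At the buckling limit P_cr = P = 2.890×10^5 N
From P_cr = π²EI/(K·L)²:  L = (1/K)·√(π²EI/P_cr) = (1/2)·√(π²×1.15×10^11×3.430×10^-6/2.890×10^5)
L = 1.84 m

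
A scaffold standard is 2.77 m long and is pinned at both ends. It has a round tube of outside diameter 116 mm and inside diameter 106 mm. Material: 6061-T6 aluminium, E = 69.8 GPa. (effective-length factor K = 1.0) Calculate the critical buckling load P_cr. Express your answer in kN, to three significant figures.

d_o = 116 mm, d_i = 106 mm
I = π(d_o⁴ − d_i⁴)/64 = π(116⁴ − 106.0⁴)/64 = 2.691×10^6 mm⁴
I = 2.691×10^6 mm⁴ = 2.691×10^-6 m⁴
Effective length L_e = K·L = 1 × 2.77 = 2.770 m
P_cr = π²EI / L_e² = π² × 69.8×10⁹ × 2.691×10^-6 / 2.770² = 2.416×10^5 N

P_cr ≈ 242 kN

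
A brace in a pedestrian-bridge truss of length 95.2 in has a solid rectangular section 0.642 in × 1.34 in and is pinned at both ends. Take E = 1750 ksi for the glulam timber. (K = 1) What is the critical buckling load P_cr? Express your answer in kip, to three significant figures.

P_cr ≈ 0.0563 kip

Buckling occurs about the weak axis: I_min = h·b³/12 with b = 0.642 in (the shorter side).
I_min = 1.34×0.642³/12 = 2.955×10^-2 in⁴
Effective length L_e = K·L = 1 × 95.2 = 95.20 in
P_cr = π²EI / L_e² = π² × 1750×10³ × 2.955×10^-2 / 95.20² = 56.31 lb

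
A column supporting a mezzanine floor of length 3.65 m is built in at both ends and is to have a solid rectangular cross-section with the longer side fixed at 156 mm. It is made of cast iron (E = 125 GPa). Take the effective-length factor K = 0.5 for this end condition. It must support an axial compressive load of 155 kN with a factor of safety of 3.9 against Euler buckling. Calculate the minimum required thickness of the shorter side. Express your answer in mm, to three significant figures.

Required P_cr = n·P = 3.9 × 155 = 604.5 kN
L_e = K·L = 0.5 × 3.65 = 1.825 m
Required I = P_cr·L_e²/(π²E) = 6.045×10^5 × 1.825² / (π² × 1.25×10^11) = 1.632×10^-6 m⁴
I_req = 1.632×10^6 mm⁴
Rectangle, weak axis: I_min = h·b³/12 with h = 156 mm fixed  ⇒  b = (12I/h)^(1/3) = 50.1 mm

b ≈ 50.1 mm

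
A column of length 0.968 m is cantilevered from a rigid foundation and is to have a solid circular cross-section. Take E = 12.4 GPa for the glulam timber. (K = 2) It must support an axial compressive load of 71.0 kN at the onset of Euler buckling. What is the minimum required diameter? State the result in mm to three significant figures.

L_e = K·L = 2 × 0.968 = 1.936 m
Required I = P_cr·L_e²/(π²E) = 7.100×10^4 × 1.936² / (π² × 1.24×10^10) = 2.174×10^-6 m⁴
I_req = 2.174×10^6 mm⁴
Solid circle: I = πd⁴/64  ⇒  d = (64I/π)^(1/4) = (64×2.174×10^6/π)^(1/4) = 81.6 mm

d ≈ 81.6 mm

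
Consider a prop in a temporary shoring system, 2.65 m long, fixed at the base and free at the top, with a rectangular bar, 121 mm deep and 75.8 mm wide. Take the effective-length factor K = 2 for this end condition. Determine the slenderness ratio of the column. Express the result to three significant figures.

Buckling occurs about the weak axis: I_min = h·b³/12 with b = 75.8 mm (the shorter side).
I_min = 121×75.8³/12 = 4.391×10^6 mm⁴
A = 9.172×10^3 mm²;  r_min = √(I/A) = √(4.391×10^6/9.172×10^3) = 21.88 mm
L_e = K·L = 2 × 2.65 m = 5.300 m = 5300.0 mm
λ = L_e / r_min = 5300.0 / 21.88 = 242

λ ≈ 242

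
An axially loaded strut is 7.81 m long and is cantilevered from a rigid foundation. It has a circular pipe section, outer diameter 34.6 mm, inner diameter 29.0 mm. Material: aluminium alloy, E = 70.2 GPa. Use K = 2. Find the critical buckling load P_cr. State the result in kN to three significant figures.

P_cr ≈ 0.101 kN

d_o = 34.6 mm, d_i = 29.0 mm
I = π(d_o⁴ − d_i⁴)/64 = π(34.6⁴ − 29.00⁴)/64 = 3.563×10^4 mm⁴
I = 3.563×10^4 mm⁴ = 3.563×10^-8 m⁴
Effective length L_e = K·L = 2 × 7.81 = 15.62 m
P_cr = π²EI / L_e² = π² × 70.2×10⁹ × 3.563×10^-8 / 15.62² = 101.2 N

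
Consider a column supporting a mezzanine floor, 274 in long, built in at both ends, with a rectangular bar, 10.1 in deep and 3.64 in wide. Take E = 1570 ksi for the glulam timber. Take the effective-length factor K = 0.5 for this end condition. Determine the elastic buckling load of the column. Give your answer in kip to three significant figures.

P_cr ≈ 33.5 kip

Buckling occurs about the weak axis: I_min = h·b³/12 with b = 3.64 in (the shorter side).
I_min = 10.1×3.64³/12 = 40.59 in⁴
Effective length L_e = K·L = 0.5 × 274 = 137.0 in
P_cr = π²EI / L_e² = π² × 1570×10³ × 40.59 / 137.0² = 3.351×10^4 lb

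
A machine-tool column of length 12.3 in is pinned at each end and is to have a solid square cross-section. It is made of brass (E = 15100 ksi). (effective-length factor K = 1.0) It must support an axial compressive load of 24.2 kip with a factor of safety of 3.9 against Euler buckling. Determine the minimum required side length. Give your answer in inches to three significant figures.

a ≈ 1.04 in

Required P_cr = n·P = 3.9 × 24.2 = 94.38 kip
L_e = K·L = 1 × 12.3 = 12.30 in
Required I = P_cr·L_e²/(π²E) = 9.438×10^4 × 12.30² / (π² × 1.51×10^7) = 9.581×10^-2 in⁴
Solid square: I = a⁴/12  ⇒  a = (12I)^(1/4) = (12×9.581×10^-2)^(1/4) = 1.04 in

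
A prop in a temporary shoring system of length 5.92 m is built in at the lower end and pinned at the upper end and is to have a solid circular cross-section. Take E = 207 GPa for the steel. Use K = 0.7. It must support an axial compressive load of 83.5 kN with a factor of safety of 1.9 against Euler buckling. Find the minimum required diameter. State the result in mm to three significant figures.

d ≈ 72.2 mm

Required P_cr = n·P = 1.9 × 83.5 = 158.6 kN
L_e = K·L = 0.7 × 5.92 = 4.144 m
Required I = P_cr·L_e²/(π²E) = 1.587×10^5 × 4.144² / (π² × 2.07×10^11) = 1.334×10^-6 m⁴
I_req = 1.334×10^6 mm⁴
Solid circle: I = πd⁴/64  ⇒  d = (64I/π)^(1/4) = (64×1.334×10^6/π)^(1/4) = 72.2 mm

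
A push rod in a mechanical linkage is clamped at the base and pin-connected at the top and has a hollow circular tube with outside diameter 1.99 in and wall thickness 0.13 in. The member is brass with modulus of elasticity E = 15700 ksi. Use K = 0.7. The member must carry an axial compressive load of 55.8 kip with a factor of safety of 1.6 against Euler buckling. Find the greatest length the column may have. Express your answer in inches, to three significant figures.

L_max ≈ 34.2 in

Inner diameter d_i = 1.99 − 2×0.13 = 1.730 in
I = π(d_o⁴ − d_i⁴)/64 = π(1.99⁴ − 1.730⁴)/64 = 0.3301 in⁴
Required critical load P_cr = n·P = 1.6 × 55.8 = 89.28 kip = 8.928×10^4 lb
From P_cr = π²EI/(K·L)²:  L = (1/K)·√(π²EI/P_cr) = (1/0.7)·√(π²×1.57×10^7×0.3301/8.928×10^4)
L = 34.2 in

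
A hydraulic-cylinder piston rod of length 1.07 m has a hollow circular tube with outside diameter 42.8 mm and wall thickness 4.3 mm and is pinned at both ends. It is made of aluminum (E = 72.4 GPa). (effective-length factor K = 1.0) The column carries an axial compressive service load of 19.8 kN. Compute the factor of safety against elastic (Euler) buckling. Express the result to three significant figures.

Inner diameter d_i = 42.8 − 2×4.3 = 34.20 mm
I = π(d_o⁴ − d_i⁴)/64 = π(42.8⁴ − 34.20⁴)/64 = 9.757×10^4 mm⁴
I = 9.757×10^4 mm⁴ = 9.757×10^-8 m⁴
Effective length L_e = K·L = 1 × 1.07 = 1.070 m
P_cr = π²EI / L_e² = π² × 72.4×10⁹ × 9.757×10^-8 / 1.070² = 6.089×10^4 N
Factor of safety n = P_cr / P = 60.893 / 19.8 = 3.08

n ≈ 3.08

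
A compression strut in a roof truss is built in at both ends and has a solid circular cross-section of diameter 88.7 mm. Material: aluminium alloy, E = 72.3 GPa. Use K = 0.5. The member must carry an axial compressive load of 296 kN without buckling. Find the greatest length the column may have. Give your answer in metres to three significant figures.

L_max ≈ 5.41 m

I = πd⁴/64 = π×88.7⁴/64 = 3.039×10^6 mm⁴
I = 3.039×10^-6 m⁴
At the buckling limit P_cr = P = 2.960×10^5 N
From P_cr = π²EI/(K·L)²:  L = (1/K)·√(π²EI/P_cr) = (1/0.5)·√(π²×7.23×10^10×3.039×10^-6/2.960×10^5)
L = 5.41 m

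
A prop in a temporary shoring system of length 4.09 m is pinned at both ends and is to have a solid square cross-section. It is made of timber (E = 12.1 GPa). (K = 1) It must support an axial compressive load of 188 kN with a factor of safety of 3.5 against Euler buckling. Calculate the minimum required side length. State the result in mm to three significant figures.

Required P_cr = n·P = 3.5 × 188 = 658.0 kN
L_e = K·L = 1 × 4.09 = 4.090 m
Required I = P_cr·L_e²/(π²E) = 6.580×10^5 × 4.090² / (π² × 1.21×10^10) = 9.217×10^-5 m⁴
I_req = 9.217×10^7 mm⁴
Solid square: I = a⁴/12  ⇒  a = (12I)^(1/4) = (12×9.217×10^7)^(1/4) = 182 mm

a ≈ 182 mm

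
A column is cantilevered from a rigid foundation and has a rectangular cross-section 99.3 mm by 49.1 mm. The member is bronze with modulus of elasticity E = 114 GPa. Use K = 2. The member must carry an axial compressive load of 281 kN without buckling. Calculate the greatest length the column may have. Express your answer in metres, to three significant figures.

L_max ≈ 0.990 m

Buckling occurs about the weak axis: I_min = h·b³/12 with b = 49.1 mm (the shorter side).
I_min = 99.3×49.1³/12 = 9.795×10^5 mm⁴
I = 9.795×10^-7 m⁴
At the buckling limit P_cr = P = 2.810×10^5 N
From P_cr = π²EI/(K·L)²:  L = (1/K)·√(π²EI/P_cr) = (1/2)·√(π²×1.14×10^11×9.795×10^-7/2.810×10^5)
L = 0.990 m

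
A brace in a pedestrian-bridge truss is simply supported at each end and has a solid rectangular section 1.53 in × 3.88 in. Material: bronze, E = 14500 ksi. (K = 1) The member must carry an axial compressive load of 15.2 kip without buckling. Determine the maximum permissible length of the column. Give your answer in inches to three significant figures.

Buckling occurs about the weak axis: I_min = h·b³/12 with b = 1.53 in (the shorter side).
I_min = 3.88×1.53³/12 = 1.158 in⁴
At the buckling limit P_cr = P = 1.520×10^4 lb
From P_cr = π²EI/(K·L)²:  L = (1/K)·√(π²EI/P_cr) = (1/1)·√(π²×1.45×10^7×1.158/1.520×10^4)
L = 104 in

L_max ≈ 104 in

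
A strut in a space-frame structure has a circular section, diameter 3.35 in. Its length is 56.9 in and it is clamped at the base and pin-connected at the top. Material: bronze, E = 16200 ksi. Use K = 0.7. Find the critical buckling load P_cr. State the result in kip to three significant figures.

I = πd⁴/64 = π×3.35⁴/64 = 6.182 in⁴
Effective length L_e = K·L = 0.7 × 56.9 = 39.83 in
P_cr = π²EI / L_e² = π² × 16200×10³ × 6.182 / 39.83² = 6.231×10^5 lb

P_cr ≈ 623 kip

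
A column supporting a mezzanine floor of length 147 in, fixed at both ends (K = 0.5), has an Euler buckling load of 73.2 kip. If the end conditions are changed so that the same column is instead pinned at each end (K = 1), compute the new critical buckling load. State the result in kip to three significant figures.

P_cr ≈ 18.3 kip

P_cr ∝ 1/K², so P_cr,new = P_cr,old × (K_old/K_new)² = 73.2 × (0.5/1)²
= 73.2 × 0.2500 = 18.3 kip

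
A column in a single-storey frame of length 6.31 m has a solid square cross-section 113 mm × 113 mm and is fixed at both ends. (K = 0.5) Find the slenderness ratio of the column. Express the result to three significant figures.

For a square r = a/√12 = 113/√12 = 32.62 mm
L_e = K·L = 0.5 × 6.31 m = 3.155 m = 3155.0 mm
λ = L_e / r_min = 3155.0 / 32.62 = 96.7

λ ≈ 96.7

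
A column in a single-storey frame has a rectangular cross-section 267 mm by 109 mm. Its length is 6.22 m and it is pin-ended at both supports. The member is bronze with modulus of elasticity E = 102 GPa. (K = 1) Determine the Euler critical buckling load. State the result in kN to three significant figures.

Buckling occurs about the weak axis: I_min = h·b³/12 with b = 109 mm (the shorter side).
I_min = 267×109³/12 = 2.881×10^7 mm⁴
I = 2.881×10^7 mm⁴ = 2.881×10^-5 m⁴
Effective length L_e = K·L = 1 × 6.22 = 6.220 m
P_cr = π²EI / L_e² = π² × 102×10⁹ × 2.881×10^-5 / 6.220² = 7.498×10^5 N

P_cr ≈ 750 kN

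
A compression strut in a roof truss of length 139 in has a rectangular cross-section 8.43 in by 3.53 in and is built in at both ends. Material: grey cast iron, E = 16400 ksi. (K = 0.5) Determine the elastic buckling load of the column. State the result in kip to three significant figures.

P_cr ≈ 1040 kip

Buckling occurs about the weak axis: I_min = h·b³/12 with b = 3.53 in (the shorter side).
I_min = 8.43×3.53³/12 = 30.90 in⁴
Effective length L_e = K·L = 0.5 × 139 = 69.50 in
P_cr = π²EI / L_e² = π² × 16400×10³ × 30.90 / 69.50² = 1.035×10^6 lb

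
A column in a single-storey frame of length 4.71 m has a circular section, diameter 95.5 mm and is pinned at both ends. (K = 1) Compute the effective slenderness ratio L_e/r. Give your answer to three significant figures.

λ ≈ 197

For a solid circle r = d/4 = 95.5/4 = 23.88 mm
L_e = K·L = 1 × 4.71 m = 4.710 m = 4710.0 mm
λ = L_e / r_min = 4710.0 / 23.88 = 197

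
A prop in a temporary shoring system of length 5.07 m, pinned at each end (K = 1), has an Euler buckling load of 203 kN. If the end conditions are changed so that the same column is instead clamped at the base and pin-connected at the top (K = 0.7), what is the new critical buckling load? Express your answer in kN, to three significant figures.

P_cr ≈ 414 kN

P_cr ∝ 1/K², so P_cr,new = P_cr,old × (K_old/K_new)² = 203 × (1/0.7)²
= 203 × 2.041 = 414 kN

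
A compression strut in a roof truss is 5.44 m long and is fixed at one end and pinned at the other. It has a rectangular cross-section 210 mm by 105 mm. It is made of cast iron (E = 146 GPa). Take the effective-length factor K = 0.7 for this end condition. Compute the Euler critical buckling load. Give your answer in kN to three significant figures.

P_cr ≈ 2010 kN

Buckling occurs about the weak axis: I_min = h·b³/12 with b = 105 mm (the shorter side).
I_min = 210×105³/12 = 2.026×10^7 mm⁴
I = 2.026×10^7 mm⁴ = 2.026×10^-5 m⁴
Effective length L_e = K·L = 0.7 × 5.44 = 3.808 m
P_cr = π²EI / L_e² = π² × 146×10⁹ × 2.026×10^-5 / 3.808² = 2.013×10^6 N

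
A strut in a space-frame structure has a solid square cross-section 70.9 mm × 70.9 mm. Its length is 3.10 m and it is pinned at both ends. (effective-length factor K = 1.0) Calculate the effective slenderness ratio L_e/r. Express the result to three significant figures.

I = a⁴/12 = 70.9⁴/12 = 2.106×10^6 mm⁴
A = 5.027×10^3 mm²;  r_min = √(I/A) = √(2.106×10^6/5.027×10^3) = 20.47 mm
L_e = K·L = 1 × 3.10 m = 3.100 m = 3100.0 mm
λ = L_e / r_min = 3100.0 / 20.47 = 151

λ ≈ 151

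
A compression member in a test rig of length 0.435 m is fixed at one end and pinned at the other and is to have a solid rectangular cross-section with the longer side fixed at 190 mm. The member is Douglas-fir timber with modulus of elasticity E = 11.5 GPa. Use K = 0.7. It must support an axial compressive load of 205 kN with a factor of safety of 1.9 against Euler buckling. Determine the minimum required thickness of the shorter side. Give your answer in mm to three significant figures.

Required P_cr = n·P = 1.9 × 205 = 389.5 kN
L_e = K·L = 0.7 × 0.435 = 0.3045 m
Required I = P_cr·L_e²/(π²E) = 3.895×10^5 × 0.3045² / (π² × 1.15×10^10) = 3.182×10^-7 m⁴
I_req = 3.182×10^5 mm⁴
Rectangle, weak axis: I_min = h·b³/12 with h = 190 mm fixed  ⇒  b = (12I/h)^(1/3) = 27.2 mm

b ≈ 27.2 mm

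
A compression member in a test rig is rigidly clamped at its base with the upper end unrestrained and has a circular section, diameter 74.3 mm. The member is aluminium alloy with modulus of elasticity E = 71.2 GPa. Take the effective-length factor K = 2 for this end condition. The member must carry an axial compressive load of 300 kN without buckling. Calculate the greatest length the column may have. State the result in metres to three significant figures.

I = πd⁴/64 = π×74.3⁴/64 = 1.496×10^6 mm⁴
I = 1.496×10^-6 m⁴
At the buckling limit P_cr = P = 3.000×10^5 N
From P_cr = π²EI/(K·L)²:  L = (1/K)·√(π²EI/P_cr) = (1/2)·√(π²×7.12×10^10×1.496×10^-6/3.000×10^5)
L = 0.936 m

L_max ≈ 0.936 m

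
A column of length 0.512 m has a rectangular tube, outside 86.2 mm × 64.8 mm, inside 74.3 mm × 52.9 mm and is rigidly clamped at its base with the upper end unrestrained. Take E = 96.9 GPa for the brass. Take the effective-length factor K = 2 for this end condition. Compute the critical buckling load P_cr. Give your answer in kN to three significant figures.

P_cr ≈ 947 kN

Weak-axis I_min = (h_o·b_o³ − h_i·b_i³)/12 with b_o = 64.8, b_i = 52.90 mm (shorter outer/inner sides).
I_min = (86.2×64.8³ − 74.30×52.90³)/12 = 1.038×10^6 mm⁴
I = 1.038×10^6 mm⁴ = 1.038×10^-6 m⁴
Effective length L_e = K·L = 2 × 0.512 = 1.024 m
P_cr = π²EI / L_e² = π² × 96.9×10⁹ × 1.038×10^-6 / 1.024² = 9.467×10^5 N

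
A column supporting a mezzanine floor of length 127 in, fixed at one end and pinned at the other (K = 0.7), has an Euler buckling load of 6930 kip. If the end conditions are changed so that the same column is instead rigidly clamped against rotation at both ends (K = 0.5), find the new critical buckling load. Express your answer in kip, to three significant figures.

P_cr ∝ 1/K², so P_cr,new = P_cr,old × (K_old/K_new)² = 6930 × (0.7/0.5)²
= 6930 × 1.960 = 13600 kip

P_cr ≈ 13600 kip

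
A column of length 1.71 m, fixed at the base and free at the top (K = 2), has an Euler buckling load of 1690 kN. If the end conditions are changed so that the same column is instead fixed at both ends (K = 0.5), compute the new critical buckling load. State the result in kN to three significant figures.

P_cr ∝ 1/K², so P_cr,new = P_cr,old × (K_old/K_new)² = 1690 × (2/0.5)²
= 1690 × 16.00 = 27000 kN

P_cr ≈ 27000 kN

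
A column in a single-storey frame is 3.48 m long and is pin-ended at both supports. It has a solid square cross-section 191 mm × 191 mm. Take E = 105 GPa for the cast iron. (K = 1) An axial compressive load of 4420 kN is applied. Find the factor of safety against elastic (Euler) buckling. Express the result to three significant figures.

n ≈ 2.15

I = a⁴/12 = 191⁴/12 = 1.109×10^8 mm⁴
I = 1.109×10^8 mm⁴ = 1.109×10^-4 m⁴
Effective length L_e = K·L = 1 × 3.48 = 3.480 m
P_cr = π²EI / L_e² = π² × 105×10⁹ × 1.109×10^-4 / 3.480² = 9.490×10^6 N
Factor of safety n = P_cr / P = 9490.4 / 4420 = 2.15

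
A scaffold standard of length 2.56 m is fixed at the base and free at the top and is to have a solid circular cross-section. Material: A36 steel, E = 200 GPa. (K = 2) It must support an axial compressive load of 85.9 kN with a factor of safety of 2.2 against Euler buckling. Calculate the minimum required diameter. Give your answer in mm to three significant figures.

d ≈ 84.6 mm

Required P_cr = n·P = 2.2 × 85.9 = 189.0 kN
L_e = K·L = 2 × 2.56 = 5.120 m
Required I = P_cr·L_e²/(π²E) = 1.890×10^5 × 5.120² / (π² × 2.00×10^11) = 2.510×10^-6 m⁴
I_req = 2.510×10^6 mm⁴
Solid circle: I = πd⁴/64  ⇒  d = (64I/π)^(1/4) = (64×2.510×10^6/π)^(1/4) = 84.6 mm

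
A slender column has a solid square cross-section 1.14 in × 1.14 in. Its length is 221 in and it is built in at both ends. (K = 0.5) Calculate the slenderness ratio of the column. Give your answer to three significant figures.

λ ≈ 336

For a square r = a/√12 = 1.14/√12 = 0.3291 in
L_e = K·L = 0.5 × 221 = 110.5 in
λ = L_e / r_min = 110.50 / 0.3291 = 336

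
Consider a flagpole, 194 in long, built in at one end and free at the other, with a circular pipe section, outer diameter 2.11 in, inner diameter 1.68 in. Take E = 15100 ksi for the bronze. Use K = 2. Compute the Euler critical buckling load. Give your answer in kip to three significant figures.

d_o = 2.11 in, d_i = 1.68 in
I = π(d_o⁴ − d_i⁴)/64 = π(2.11⁴ − 1.680⁴)/64 = 0.5819 in⁴
Effective length L_e = K·L = 2 × 194 = 388.0 in
P_cr = π²EI / L_e² = π² × 15100×10³ × 0.5819 / 388.0² = 576.1 lb

P_cr ≈ 0.576 kip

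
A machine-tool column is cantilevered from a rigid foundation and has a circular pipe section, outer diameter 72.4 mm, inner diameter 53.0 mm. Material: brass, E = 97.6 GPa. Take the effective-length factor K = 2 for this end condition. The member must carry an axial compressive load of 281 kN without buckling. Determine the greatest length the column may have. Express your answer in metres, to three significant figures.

d_o = 72.4 mm, d_i = 53.0 mm
I = π(d_o⁴ − d_i⁴)/64 = π(72.4⁴ − 53.00⁴)/64 = 9.614×10^5 mm⁴
I = 9.614×10^-7 m⁴
At the buckling limit P_cr = P = 2.810×10^5 N
From P_cr = π²EI/(K·L)²:  L = (1/K)·√(π²EI/P_cr) = (1/2)·√(π²×9.76×10^10×9.614×10^-7/2.810×10^5)
L = 0.908 m

L_max ≈ 0.908 m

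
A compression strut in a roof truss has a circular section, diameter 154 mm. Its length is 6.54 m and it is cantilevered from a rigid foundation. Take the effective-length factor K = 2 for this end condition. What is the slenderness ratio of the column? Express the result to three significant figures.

λ ≈ 340

I = πd⁴/64 = π×154⁴/64 = 2.761×10^7 mm⁴
A = 1.863×10^4 mm²;  r_min = √(I/A) = √(2.761×10^7/1.863×10^4) = 38.50 mm
L_e = K·L = 2 × 6.54 m = 13.08 m = 13080 mm
λ = L_e / r_min = 13080 / 38.50 = 340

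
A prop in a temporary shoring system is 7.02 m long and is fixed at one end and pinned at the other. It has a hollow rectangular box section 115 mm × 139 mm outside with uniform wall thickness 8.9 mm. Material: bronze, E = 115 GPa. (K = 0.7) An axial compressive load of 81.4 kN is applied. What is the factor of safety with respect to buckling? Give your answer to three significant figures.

Inner dimensions: h_i = 139 − 2×8.9 = 121.2 mm, b_i = 115 − 2×8.9 = 97.20 mm
Weak-axis I_min = (h_o·b_o³ − h_i·b_i³)/12 with b_o = 115, b_i = 97.20 mm (shorter outer/inner sides).
I_min = (139×115³ − 121.2×97.20³)/12 = 8.342×10^6 mm⁴
I = 8.342×10^6 mm⁴ = 8.342×10^-6 m⁴
Effective length L_e = K·L = 0.7 × 7.02 = 4.914 m
P_cr = π²EI / L_e² = π² × 115×10⁹ × 8.342×10^-6 / 4.914² = 3.921×10^5 N
Factor of safety n = P_cr / P = 392.08 / 81.4 = 4.82

n ≈ 4.82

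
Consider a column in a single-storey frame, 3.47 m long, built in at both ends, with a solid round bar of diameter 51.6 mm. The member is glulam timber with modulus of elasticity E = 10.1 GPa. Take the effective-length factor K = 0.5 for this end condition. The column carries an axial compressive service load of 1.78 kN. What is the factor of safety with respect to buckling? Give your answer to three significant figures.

I = πd⁴/64 = π×51.6⁴/64 = 3.480×10^5 mm⁴
I = 3.480×10^5 mm⁴ = 3.480×10^-7 m⁴
Effective length L_e = K·L = 0.5 × 3.47 = 1.735 m
P_cr = π²EI / L_e² = π² × 10.1×10⁹ × 3.480×10^-7 / 1.735² = 1.152×10^4 N
Factor of safety n = P_cr / P = 11.524 / 1.78 = 6.47

n ≈ 6.47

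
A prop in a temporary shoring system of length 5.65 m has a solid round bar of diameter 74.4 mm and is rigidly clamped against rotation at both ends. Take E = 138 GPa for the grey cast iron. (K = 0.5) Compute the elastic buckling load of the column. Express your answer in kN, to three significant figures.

I = πd⁴/64 = π×74.4⁴/64 = 1.504×10^6 mm⁴
I = 1.504×10^6 mm⁴ = 1.504×10^-6 m⁴
Effective length L_e = K·L = 0.5 × 5.65 = 2.825 m
P_cr = π²EI / L_e² = π² × 138×10⁹ × 1.504×10^-6 / 2.825² = 2.567×10^5 N

P_cr ≈ 257 kN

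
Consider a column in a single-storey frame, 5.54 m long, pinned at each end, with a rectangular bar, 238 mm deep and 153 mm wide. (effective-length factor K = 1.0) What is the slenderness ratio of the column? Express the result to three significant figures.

λ ≈ 125

Buckling occurs about the weak axis: I_min = h·b³/12 with b = 153 mm (the shorter side).
I_min = 238×153³/12 = 7.103×10^7 mm⁴
A = 3.641×10^4 mm²;  r_min = √(I/A) = √(7.103×10^7/3.641×10^4) = 44.17 mm
L_e = K·L = 1 × 5.54 m = 5.540 m = 5540.0 mm
λ = L_e / r_min = 5540.0 / 44.17 = 125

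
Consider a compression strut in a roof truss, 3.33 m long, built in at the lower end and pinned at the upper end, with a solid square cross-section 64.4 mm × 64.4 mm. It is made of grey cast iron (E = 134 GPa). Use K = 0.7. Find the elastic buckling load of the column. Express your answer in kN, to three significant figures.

P_cr ≈ 349 kN

I = a⁴/12 = 64.4⁴/12 = 1.433×10^6 mm⁴
I = 1.433×10^6 mm⁴ = 1.433×10^-6 m⁴
Effective length L_e = K·L = 0.7 × 3.33 = 2.331 m
P_cr = π²EI / L_e² = π² × 134×10⁹ × 1.433×10^-6 / 2.331² = 3.489×10^5 N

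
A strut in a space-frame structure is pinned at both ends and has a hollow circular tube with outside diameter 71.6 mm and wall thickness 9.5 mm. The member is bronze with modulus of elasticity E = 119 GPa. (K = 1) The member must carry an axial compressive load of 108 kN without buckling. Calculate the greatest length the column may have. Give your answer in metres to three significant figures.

Inner diameter d_i = 71.6 − 2×9.5 = 52.60 mm
I = π(d_o⁴ − d_i⁴)/64 = π(71.6⁴ − 52.60⁴)/64 = 9.143×10^5 mm⁴
I = 9.143×10^-7 m⁴
At the buckling limit P_cr = P = 1.080×10^5 N
From P_cr = π²EI/(K·L)²:  L = (1/K)·√(π²EI/P_cr) = (1/1)·√(π²×1.19×10^11×9.143×10^-7/1.080×10^5)
L = 3.15 m

L_max ≈ 3.15 m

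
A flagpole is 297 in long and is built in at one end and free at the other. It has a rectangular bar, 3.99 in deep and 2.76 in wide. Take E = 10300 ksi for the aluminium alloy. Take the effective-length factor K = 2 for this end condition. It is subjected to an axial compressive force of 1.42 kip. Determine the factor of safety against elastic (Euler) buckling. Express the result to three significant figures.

Buckling occurs about the weak axis: I_min = h·b³/12 with b = 2.76 in (the shorter side).
I_min = 3.99×2.76³/12 = 6.991 in⁴
Effective length L_e = K·L = 2 × 297 = 594.0 in
P_cr = π²EI / L_e² = π² × 10300×10³ × 6.991 / 594.0² = 2.014×10^3 lb
Factor of safety n = P_cr / P = 2.0141 / 1.42 = 1.42

n ≈ 1.42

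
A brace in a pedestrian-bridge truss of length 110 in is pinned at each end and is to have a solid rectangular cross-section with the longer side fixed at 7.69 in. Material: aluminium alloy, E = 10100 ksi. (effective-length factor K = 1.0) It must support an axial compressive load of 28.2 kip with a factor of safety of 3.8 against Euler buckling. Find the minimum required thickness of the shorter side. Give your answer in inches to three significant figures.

b ≈ 2.73 in

Required P_cr = n·P = 3.8 × 28.2 = 107.2 kip
L_e = K·L = 1 × 110 = 110.0 in
Required I = P_cr·L_e²/(π²E) = 1.072×10^5 × 110.0² / (π² × 1.01×10^7) = 13.01 in⁴
Rectangle, weak axis: I_min = h·b³/12 with h = 7.69 in fixed  ⇒  b = (12I/h)^(1/3) = 2.73 in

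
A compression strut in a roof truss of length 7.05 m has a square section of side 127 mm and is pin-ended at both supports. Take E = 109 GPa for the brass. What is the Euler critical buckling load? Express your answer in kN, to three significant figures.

I = a⁴/12 = 127⁴/12 = 2.168×10^7 mm⁴
I = 2.168×10^7 mm⁴ = 2.168×10^-5 m⁴
Effective length L_e = K·L = 1 × 7.05 = 7.050 m
P_cr = π²EI / L_e² = π² × 109×10⁹ × 2.168×10^-5 / 7.050² = 4.692×10^5 N

P_cr ≈ 469 kN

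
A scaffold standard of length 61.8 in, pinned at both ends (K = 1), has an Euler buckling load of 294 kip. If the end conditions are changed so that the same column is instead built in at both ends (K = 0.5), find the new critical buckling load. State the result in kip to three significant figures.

P_cr ∝ 1/K², so P_cr,new = P_cr,old × (K_old/K_new)² = 294 × (1/0.5)²
= 294 × 4.000 = 1180 kip

P_cr ≈ 1180 kip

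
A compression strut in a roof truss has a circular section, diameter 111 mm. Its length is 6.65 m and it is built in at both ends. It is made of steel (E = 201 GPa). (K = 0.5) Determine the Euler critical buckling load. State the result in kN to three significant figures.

P_cr ≈ 1340 kN

I = πd⁴/64 = π×111⁴/64 = 7.452×10^6 mm⁴
I = 7.452×10^6 mm⁴ = 7.452×10^-6 m⁴
Effective length L_e = K·L = 0.5 × 6.65 = 3.325 m
P_cr = π²EI / L_e² = π² × 201×10⁹ × 7.452×10^-6 / 3.325² = 1.337×10^6 N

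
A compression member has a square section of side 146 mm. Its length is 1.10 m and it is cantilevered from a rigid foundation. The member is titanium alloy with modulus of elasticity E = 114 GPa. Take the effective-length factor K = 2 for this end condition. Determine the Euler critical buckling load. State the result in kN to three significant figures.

I = a⁴/12 = 146⁴/12 = 3.786×10^7 mm⁴
I = 3.786×10^7 mm⁴ = 3.786×10^-5 m⁴
Effective length L_e = K·L = 2 × 1.10 = 2.200 m
P_cr = π²EI / L_e² = π² × 114×10⁹ × 3.786×10^-5 / 2.200² = 8.802×10^6 N

P_cr ≈ 8800 kN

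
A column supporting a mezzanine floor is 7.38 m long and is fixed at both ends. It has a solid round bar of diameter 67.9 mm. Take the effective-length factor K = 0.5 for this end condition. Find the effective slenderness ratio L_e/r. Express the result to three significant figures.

λ ≈ 217

For a solid circle r = d/4 = 67.9/4 = 16.98 mm
L_e = K·L = 0.5 × 7.38 m = 3.690 m = 3690.0 mm
λ = L_e / r_min = 3690.0 / 16.98 = 217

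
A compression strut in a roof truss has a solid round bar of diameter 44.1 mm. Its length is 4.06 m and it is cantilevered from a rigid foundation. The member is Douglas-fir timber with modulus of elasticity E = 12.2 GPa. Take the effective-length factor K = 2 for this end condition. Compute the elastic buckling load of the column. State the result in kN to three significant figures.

P_cr ≈ 0.339 kN

I = πd⁴/64 = π×44.1⁴/64 = 1.857×10^5 mm⁴
I = 1.857×10^5 mm⁴ = 1.857×10^-7 m⁴
Effective length L_e = K·L = 2 × 4.06 = 8.120 m
P_cr = π²EI / L_e² = π² × 12.2×10⁹ × 1.857×10^-7 / 8.120² = 339.1 N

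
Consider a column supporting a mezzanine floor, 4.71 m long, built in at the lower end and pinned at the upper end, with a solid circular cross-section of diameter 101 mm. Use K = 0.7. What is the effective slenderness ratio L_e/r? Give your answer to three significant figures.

For a solid circle r = d/4 = 101/4 = 25.25 mm
L_e = K·L = 0.7 × 4.71 m = 3.297 m = 3297.0 mm
λ = L_e / r_min = 3297.0 / 25.25 = 131

λ ≈ 131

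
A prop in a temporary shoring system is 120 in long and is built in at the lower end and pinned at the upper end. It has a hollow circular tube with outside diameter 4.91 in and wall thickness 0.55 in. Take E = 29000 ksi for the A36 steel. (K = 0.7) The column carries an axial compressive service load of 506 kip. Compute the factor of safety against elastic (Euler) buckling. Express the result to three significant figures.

n ≈ 1.46

Inner diameter d_i = 4.91 − 2×0.55 = 3.810 in
I = π(d_o⁴ − d_i⁴)/64 = π(4.91⁴ − 3.810⁴)/64 = 18.19 in⁴
Effective length L_e = K·L = 0.7 × 120 = 84.00 in
P_cr = π²EI / L_e² = π² × 29000×10³ × 18.19 / 84.00² = 7.377×10^5 lb
Factor of safety n = P_cr / P = 737.70 / 506 = 1.46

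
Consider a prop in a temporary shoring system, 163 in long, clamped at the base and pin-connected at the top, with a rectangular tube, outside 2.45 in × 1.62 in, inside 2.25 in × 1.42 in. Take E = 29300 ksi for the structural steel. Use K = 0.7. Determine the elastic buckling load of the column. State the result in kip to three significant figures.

P_cr ≈ 7.36 kip

Weak-axis I_min = (h_o·b_o³ − h_i·b_i³)/12 with b_o = 1.62, b_i = 1.420 in (shorter outer/inner sides).
I_min = (2.45×1.62³ − 2.250×1.420³)/12 = 0.3312 in⁴
Effective length L_e = K·L = 0.7 × 163 = 114.1 in
P_cr = π²EI / L_e² = π² × 29300×10³ × 0.3312 / 114.1² = 7.356×10^3 lb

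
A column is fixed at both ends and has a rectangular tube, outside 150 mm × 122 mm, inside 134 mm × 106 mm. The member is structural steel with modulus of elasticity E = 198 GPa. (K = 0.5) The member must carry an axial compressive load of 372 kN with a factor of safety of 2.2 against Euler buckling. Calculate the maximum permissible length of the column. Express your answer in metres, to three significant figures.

L_max ≈ 9.47 m

Weak-axis I_min = (h_o·b_o³ − h_i·b_i³)/12 with b_o = 122, b_i = 106.0 mm (shorter outer/inner sides).
I_min = (150×122³ − 134.0×106.0³)/12 = 9.398×10^6 mm⁴
I = 9.398×10^-6 m⁴
Required critical load P_cr = n·P = 2.2 × 372 = 818.4 kN = 8.184×10^5 N
From P_cr = π²EI/(K·L)²:  L = (1/K)·√(π²EI/P_cr) = (1/0.5)·√(π²×1.98×10^11×9.398×10^-6/8.184×10^5)
L = 9.47 m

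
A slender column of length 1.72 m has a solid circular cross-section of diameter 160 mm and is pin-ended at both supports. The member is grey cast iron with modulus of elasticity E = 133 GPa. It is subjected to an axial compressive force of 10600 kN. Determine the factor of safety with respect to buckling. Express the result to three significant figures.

n ≈ 1.35

I = πd⁴/64 = π×160⁴/64 = 3.217×10^7 mm⁴
I = 3.217×10^7 mm⁴ = 3.217×10^-5 m⁴
Effective length L_e = K·L = 1 × 1.72 = 1.720 m
P_cr = π²EI / L_e² = π² × 133×10⁹ × 3.217×10^-5 / 1.720² = 1.427×10^7 N
Factor of safety n = P_cr / P = 14274 / 10600 = 1.35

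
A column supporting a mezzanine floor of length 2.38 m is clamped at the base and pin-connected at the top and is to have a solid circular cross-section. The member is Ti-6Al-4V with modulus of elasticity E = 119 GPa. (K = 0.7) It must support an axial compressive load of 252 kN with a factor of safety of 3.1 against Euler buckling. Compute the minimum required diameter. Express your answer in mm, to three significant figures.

Required P_cr = n·P = 3.1 × 252 = 781.2 kN
L_e = K·L = 0.7 × 2.38 = 1.666 m
Required I = P_cr·L_e²/(π²E) = 7.812×10^5 × 1.666² / (π² × 1.19×10^11) = 1.846×10^-6 m⁴
I_req = 1.846×10^6 mm⁴
Solid circle: I = πd⁴/64  ⇒  d = (64I/π)^(1/4) = (64×1.846×10^6/π)^(1/4) = 78.3 mm

d ≈ 78.3 mm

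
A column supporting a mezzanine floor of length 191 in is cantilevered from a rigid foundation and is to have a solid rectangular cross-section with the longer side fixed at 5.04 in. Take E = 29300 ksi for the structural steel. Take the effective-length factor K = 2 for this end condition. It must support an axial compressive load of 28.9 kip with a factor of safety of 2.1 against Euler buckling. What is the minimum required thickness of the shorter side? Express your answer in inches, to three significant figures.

Required P_cr = n·P = 2.1 × 28.9 = 60.69 kip
L_e = K·L = 2 × 191 = 382.0 in
Required I = P_cr·L_e²/(π²E) = 6.069×10^4 × 382.0² / (π² × 2.93×10^7) = 30.63 in⁴
Rectangle, weak axis: I_min = h·b³/12 with h = 5.04 in fixed  ⇒  b = (12I/h)^(1/3) = 4.18 in

b ≈ 4.18 in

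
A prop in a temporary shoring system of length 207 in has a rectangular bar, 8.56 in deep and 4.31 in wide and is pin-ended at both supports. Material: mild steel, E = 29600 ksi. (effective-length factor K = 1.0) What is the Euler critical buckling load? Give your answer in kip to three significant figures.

P_cr ≈ 389 kip

Buckling occurs about the weak axis: I_min = h·b³/12 with b = 4.31 in (the shorter side).
I_min = 8.56×4.31³/12 = 57.11 in⁴
Effective length L_e = K·L = 1 × 207 = 207.0 in
P_cr = π²EI / L_e² = π² × 29600×10³ × 57.11 / 207.0² = 3.894×10^5 lb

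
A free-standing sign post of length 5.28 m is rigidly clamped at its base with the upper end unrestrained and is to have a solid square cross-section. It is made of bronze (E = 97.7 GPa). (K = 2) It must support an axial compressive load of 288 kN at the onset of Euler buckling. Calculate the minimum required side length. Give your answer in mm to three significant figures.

L_e = K·L = 2 × 5.28 = 10.56 m
Required I = P_cr·L_e²/(π²E) = 2.880×10^5 × 10.56² / (π² × 9.77×10^10) = 3.331×10^-5 m⁴
I_req = 3.331×10^7 mm⁴
Solid square: I = a⁴/12  ⇒  a = (12I)^(1/4) = (12×3.331×10^7)^(1/4) = 141 mm

a ≈ 141 mm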